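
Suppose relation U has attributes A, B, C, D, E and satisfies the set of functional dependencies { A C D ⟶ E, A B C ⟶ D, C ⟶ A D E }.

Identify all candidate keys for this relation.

Attributes B, C never appear on any right-hand side, so every candidate key must contain {B, C}.
{B, C}⁺ = {A, B, C, D, E}, which is all of the schema, so {B, C} is the only candidate key.

{B, C}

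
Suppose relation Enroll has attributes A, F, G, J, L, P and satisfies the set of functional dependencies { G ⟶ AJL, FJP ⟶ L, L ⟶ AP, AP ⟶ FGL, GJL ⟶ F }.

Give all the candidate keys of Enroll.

{G}⁺: G→AJL adds A, J, L; L→AP adds P; AP→FGL adds F → {A, F, G, J, L, P}.
{L}⁺: L→AP adds A, P; AP→FGL adds F, G; G→AJL adds J → {A, F, G, J, L, P}.
{A, P}⁺: AP→FGL adds F, G, L; G→AJL adds J → {A, F, G, J, L, P}. Minimal: {P}⁺ = {P}; {A}⁺ = {A} — none reach the full schema.
{F, J, P}⁺: FJP→L adds L; L→AP adds A; AP→FGL adds G → {A, F, G, J, L, P}. Minimal: {J, P}⁺ = {J, P}; {F, P}⁺ = {F, P}; {F, J}⁺ = {F, J} — none reach the full schema.

{G}, {L}, {A, P}, {F, J, P}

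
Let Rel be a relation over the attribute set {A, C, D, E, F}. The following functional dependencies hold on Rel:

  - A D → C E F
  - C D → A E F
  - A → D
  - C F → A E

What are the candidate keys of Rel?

{A}⁺: A→D adds D; AD→CEF adds C, E, F → {A, C, D, E, F}.
{C, D}⁺: CD→AEF adds A, E, F → {A, C, D, E, F}. Minimal: {D}⁺ = {D}; {C}⁺ = {C} — none reach the full schema.
{C, F}⁺: CF→AE adds A, E; A→D adds D → {A, C, D, E, F}. Minimal: {F}⁺ = {F}; {C}⁺ = {C} — none reach the full schema.
Any other superkey contains one of these as a subset, so there are no further candidate keys.

{A}; {C, D}; {C, F}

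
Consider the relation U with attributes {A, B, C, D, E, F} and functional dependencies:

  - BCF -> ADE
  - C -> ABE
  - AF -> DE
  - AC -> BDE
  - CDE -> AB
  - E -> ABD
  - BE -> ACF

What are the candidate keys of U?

{C}, {E}, {A, F}

{C}⁺: C→ABE adds A, B, E; AC→BDE adds D; BE→ACF adds F → {A, B, C, D, E, F}.
{E}⁺: E→ABD adds A, B, D; BE→ACF adds C, F → {A, B, C, D, E, F}.
{A, F}⁺: AF→DE adds D, E; E→ABD adds B; BE→ACF adds C → {A, B, C, D, E, F}.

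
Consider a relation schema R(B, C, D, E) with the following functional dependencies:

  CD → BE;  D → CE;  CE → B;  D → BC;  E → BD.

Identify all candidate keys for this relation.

{D}⁺: D→CE adds C, E; CE→B adds B → {B, C, D, E}.
{E}⁺: E→BD adds B, D; D→CE adds C → {B, C, D, E}.
Any other superkey contains one of these as a subset, so there are no further candidate keys.

D, E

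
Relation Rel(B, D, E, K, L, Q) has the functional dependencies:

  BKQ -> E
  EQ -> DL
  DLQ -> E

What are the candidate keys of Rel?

{B, K, Q}⁺: BKQ→E adds E; EQ→DL adds D, L → {B, D, E, K, L, Q}. Minimal: {K, Q}⁺ = {K, Q}; {B, Q}⁺ = {B, Q}; {B, K}⁺ = {B, K} — none reach the full schema.
No other minimal superkey exists.

{B, K, Q}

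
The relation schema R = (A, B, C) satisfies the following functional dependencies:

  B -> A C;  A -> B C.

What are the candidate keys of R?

{A}; {B}

{A}⁺: A→BC adds B, C → {A, B, C}.
{B}⁺: B→AC adds A, C → {A, B, C}.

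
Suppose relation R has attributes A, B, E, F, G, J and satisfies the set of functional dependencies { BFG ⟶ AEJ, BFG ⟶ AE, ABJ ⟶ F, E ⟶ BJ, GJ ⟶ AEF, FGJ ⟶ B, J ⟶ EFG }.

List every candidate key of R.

{E}, {J}, {B, F, G}

{E}⁺: E→BJ adds B, J; J→EFG adds F, G; BFG→AEJ adds A → {A, B, E, F, G, J}.
{J}⁺: J→EFG adds E, F, G; E→BJ adds B; GJ→AEF adds A → {A, B, E, F, G, J}.
{B, F, G}⁺: BFG→AEJ adds A, E, J → {A, B, E, F, G, J}. Minimal: {F, G}⁺ = {F, G}; {B, G}⁺ = {B, G}; {B, F}⁺ = {B, F} — none reach the full schema.
Any other superkey contains one of these as a subset, so there are no further candidate keys.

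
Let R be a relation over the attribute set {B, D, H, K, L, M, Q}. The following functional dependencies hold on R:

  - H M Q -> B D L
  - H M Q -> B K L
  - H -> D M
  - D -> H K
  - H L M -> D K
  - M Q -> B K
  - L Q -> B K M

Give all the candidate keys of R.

Attribute Q never appears on the right-hand side of any dependency, so Q must belong to every candidate key.
{Q}⁺ = {Q}, which is not all of the schema, so we must add further attributes.
{D, Q}⁺: D→HK adds H, K; H→DM adds M; MQ→BK adds B; HMQ→BDL adds L → {B, D, H, K, L, M, Q}.
{H, Q}⁺: H→DM adds D, M; D→HK adds K; MQ→BK adds B; HMQ→BDL adds L → {B, D, H, K, L, M, Q}.

{D, Q}, {H, Q}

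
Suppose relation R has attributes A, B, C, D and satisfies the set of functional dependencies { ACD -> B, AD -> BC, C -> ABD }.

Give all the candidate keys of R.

{C}⁺: C→ABD adds A, B, D → {A, B, C, D}.
{A, D}⁺: AD→BC adds B, C → {A, B, C, D}. Minimal: {D}⁺ = {D}; {A}⁺ = {A} — none reach the full schema.
Any other superkey contains one of these as a subset, so there are no further candidate keys.

{C}, {A, D}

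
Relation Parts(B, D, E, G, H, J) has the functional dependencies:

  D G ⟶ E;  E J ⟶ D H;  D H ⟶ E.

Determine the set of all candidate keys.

Attributes B, G, J never appear on any right-hand side, so every candidate key must contain {B, G, J}.
{B, G, J}⁺ = {B, G, J}, which is not all of the schema, so we must add further attributes.
{B, D, G, J}⁺: DG→E adds E; EJ→DH adds H → {B, D, E, G, H, J}. Minimal: {D, G, J}⁺ = {D, E, G, H, J}; {B, G, J}⁺ = {B, G, J}; {B, D, J}⁺ = {B, D, J}; … — none reach the full schema.
{B, E, G, J}⁺: EJ→DH adds D, H → {B, D, E, G, H, J}. Minimal: {E, G, J}⁺ = {D, E, G, H, J}; {B, G, J}⁺ = {B, G, J}; {B, E, J}⁺ = {B, D, E, H, J}; … — none reach the full schema.
Any other superkey contains one of these as a subset, so there are no further candidate keys.

BDGJ, BEGJ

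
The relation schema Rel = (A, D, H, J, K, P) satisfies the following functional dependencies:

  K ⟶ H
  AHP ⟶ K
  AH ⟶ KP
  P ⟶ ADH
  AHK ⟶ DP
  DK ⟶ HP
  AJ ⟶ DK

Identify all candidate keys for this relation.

{A, J}; {J, P}; {D, J, K}

Attribute J never appears on the right-hand side of any dependency, so J must belong to every candidate key.
{J}⁺ = {J}, which is not all of the schema, so we must add further attributes.
{A, J}⁺: AJ→DK adds D, K; K→H adds H; AH→KP adds P → {A, D, H, J, K, P}. Minimal: {J}⁺ = {J}; {A}⁺ = {A} — none reach the full schema.
{J, P}⁺: P→ADH adds A, D, H; AJ→DK adds K → {A, D, H, J, K, P}. Minimal: {P}⁺ = {A, D, H, K, P}; {J}⁺ = {J} — none reach the full schema.
{D, J, K}⁺: K→H adds H; DK→HP adds P; P→ADH adds A → {A, D, H, J, K, P}. Minimal: {J, K}⁺ = {H, J, K}; {D, K}⁺ = {A, D, H, K, P}; {D, J}⁺ = {D, J} — none reach the full schema.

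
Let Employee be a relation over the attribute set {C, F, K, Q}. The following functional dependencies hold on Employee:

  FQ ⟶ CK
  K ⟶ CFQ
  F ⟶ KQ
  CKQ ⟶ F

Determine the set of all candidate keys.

{F}⁺: F→KQ adds K, Q; FQ→CK adds C → {C, F, K, Q}.
{K}⁺: K→CFQ adds C, F, Q → {C, F, K, Q}.
Any other superkey contains one of these as a subset, so there are no further candidate keys.

(F); (K)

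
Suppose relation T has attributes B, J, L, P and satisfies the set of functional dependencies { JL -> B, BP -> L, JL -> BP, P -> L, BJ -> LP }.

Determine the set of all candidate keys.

{B, J}; {J, L}; {J, P}

Attribute J never appears on the right-hand side of any dependency, so J must belong to every candidate key.
{J}⁺ = {J}, which is not all of the schema, so we must add further attributes.
{B, J}⁺: BJ→LP adds L, P → {B, J, L, P}. Minimal: {J}⁺ = {J}; {B}⁺ = {B} — none reach the full schema.
{J, L}⁺: JL→B adds B; JL→BP adds P → {B, J, L, P}. Minimal: {L}⁺ = {L}; {J}⁺ = {J} — none reach the full schema.
{J, P}⁺: P→L adds L; JL→B adds B → {B, J, L, P}. Minimal: {P}⁺ = {L, P}; {J}⁺ = {J} — none reach the full schema.
Any other superkey contains one of these as a subset, so there are no further candidate keys.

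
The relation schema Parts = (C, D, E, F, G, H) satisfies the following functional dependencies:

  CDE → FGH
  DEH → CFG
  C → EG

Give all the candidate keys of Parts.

{C, D}, {D, E, H}

Attribute D never appears on the right-hand side of any dependency, so D must belong to every candidate key.
{D}⁺ = {D}, which is not all of the schema, so we must add further attributes.
{C, D}⁺: C→EG adds E, G; CDE→FGH adds F, H → {C, D, E, F, G, H}.
{D, E, H}⁺: DEH→CFG adds C, F, G → {C, D, E, F, G, H}.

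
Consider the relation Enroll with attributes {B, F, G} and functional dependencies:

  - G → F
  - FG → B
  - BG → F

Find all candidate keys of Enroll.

{G}

Attribute G never appears on the right-hand side of any dependency, so G must belong to every candidate key.
{G}⁺ = {B, F, G}, which is all of the schema, so {G} is the only candidate key.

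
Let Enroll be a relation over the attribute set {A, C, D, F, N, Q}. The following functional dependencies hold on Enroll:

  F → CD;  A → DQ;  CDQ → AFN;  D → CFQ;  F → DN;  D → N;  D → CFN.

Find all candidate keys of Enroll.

{A}, {D}, {F}

{A}⁺: A→DQ adds D, Q; D→CFQ adds C, F; F→DN adds N → {A, C, D, F, N, Q}.
{D}⁺: D→CFQ adds C, F, Q; F→DN adds N; CDQ→AFN adds A → {A, C, D, F, N, Q}.
{F}⁺: F→CD adds C, D; D→CFQ adds Q; F→DN adds N; CDQ→AFN adds A → {A, C, D, F, N, Q}.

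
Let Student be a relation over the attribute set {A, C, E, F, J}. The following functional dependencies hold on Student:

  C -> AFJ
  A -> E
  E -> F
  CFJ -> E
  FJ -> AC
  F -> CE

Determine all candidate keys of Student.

{A}⁺: A→E adds E; E→F adds F; F→CE adds C; C→AFJ adds J → {A, C, E, F, J}.
{C}⁺: C→AFJ adds A, F, J; A→E adds E → {A, C, E, F, J}.
{E}⁺: E→F adds F; F→CE adds C; C→AFJ adds A, J → {A, C, E, F, J}.
{F}⁺: F→CE adds C, E; C→AFJ adds A, J → {A, C, E, F, J}.
Any other superkey contains one of these as a subset, so there are no further candidate keys.

{A}, {C}, {E}, {F}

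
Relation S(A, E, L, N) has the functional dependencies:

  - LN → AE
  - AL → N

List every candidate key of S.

{A, L}, {L, N}

Attribute L never appears on the right-hand side of any dependency, so L must belong to every candidate key.
{L}⁺ = {L}, which is not all of the schema, so we must add further attributes.
{A, L}⁺: AL→N adds N; LN→AE adds E → {A, E, L, N}. Minimal: {L}⁺ = {L}; {A}⁺ = {A} — none reach the full schema.
{L, N}⁺: LN→AE adds A, E → {A, E, L, N}. Minimal: {N}⁺ = {N}; {L}⁺ = {L} — none reach the full schema.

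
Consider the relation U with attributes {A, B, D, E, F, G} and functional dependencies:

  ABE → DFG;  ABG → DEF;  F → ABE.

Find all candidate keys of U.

(F); (A, B, E); (A, B, G)

{F}⁺: F→ABE adds A, B, E; ABE→DFG adds D, G → {A, B, D, E, F, G}.
{A, B, E}⁺: ABE→DFG adds D, F, G → {A, B, D, E, F, G}.
{A, B, G}⁺: ABG→DEF adds D, E, F → {A, B, D, E, F, G}.
Any other superkey contains one of these as a subset, so there are no further candidate keys.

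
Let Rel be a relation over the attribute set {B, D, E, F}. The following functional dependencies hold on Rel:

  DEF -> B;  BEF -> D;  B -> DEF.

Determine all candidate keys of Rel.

{B}⁺: B→DEF adds D, E, F → {B, D, E, F}.
{D, E, F}⁺: DEF→B adds B → {B, D, E, F}.

B, DEF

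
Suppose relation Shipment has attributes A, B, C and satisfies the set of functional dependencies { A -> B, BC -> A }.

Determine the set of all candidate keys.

{A, C}⁺: A→B adds B → {A, B, C}.
{B, C}⁺: BC→A adds A → {A, B, C}.

{A, C}; {B, C}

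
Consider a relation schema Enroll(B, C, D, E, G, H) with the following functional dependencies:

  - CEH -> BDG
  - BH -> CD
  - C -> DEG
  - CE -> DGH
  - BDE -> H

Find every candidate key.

{C}⁺: C→DEG adds D, E, G; CE→DGH adds H; CEH→BDG adds B → {B, C, D, E, G, H}.
{B, H}⁺: BH→CD adds C, D; C→DEG adds E, G → {B, C, D, E, G, H}.
{B, D, E}⁺: BDE→H adds H; BH→CD adds C; C→DEG adds G → {B, C, D, E, G, H}.

{C}, {B, H}, {B, D, E}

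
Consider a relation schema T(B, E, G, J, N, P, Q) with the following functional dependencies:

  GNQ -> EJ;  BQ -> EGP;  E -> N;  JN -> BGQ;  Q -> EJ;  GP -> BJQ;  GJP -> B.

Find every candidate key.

Q, EJ, GP, JN

{Q}⁺: Q→EJ adds E, J; E→N adds N; JN→BGQ adds B, G; BQ→EGP adds P → {B, E, G, J, N, P, Q}.
{E, J}⁺: E→N adds N; JN→BGQ adds B, G, Q; BQ→EGP adds P → {B, E, G, J, N, P, Q}. Minimal: {J}⁺ = {J}; {E}⁺ = {E, N} — none reach the full schema.
{G, P}⁺: GP→BJQ adds B, J, Q; BQ→EGP adds E; E→N adds N → {B, E, G, J, N, P, Q}. Minimal: {P}⁺ = {P}; {G}⁺ = {G} — none reach the full schema.
{J, N}⁺: JN→BGQ adds B, G, Q; Q→EJ adds E; BQ→EGP adds P → {B, E, G, J, N, P, Q}. Minimal: {N}⁺ = {N}; {J}⁺ = {J} — none reach the full schema.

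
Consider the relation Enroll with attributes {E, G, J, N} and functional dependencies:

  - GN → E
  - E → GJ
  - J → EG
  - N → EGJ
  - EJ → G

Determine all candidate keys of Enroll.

(N)

Attribute N never appears on the right-hand side of any dependency, so N must belong to every candidate key.
{N}⁺ = {E, G, J, N}, which is all of the schema, so {N} is the only candidate key.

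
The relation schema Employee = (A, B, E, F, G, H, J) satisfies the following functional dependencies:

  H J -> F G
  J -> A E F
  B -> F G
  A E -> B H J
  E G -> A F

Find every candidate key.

(J), (A, E), (B, E), (E, G)

{J}⁺: J→AEF adds A, E, F; AE→BHJ adds B, H; HJ→FG adds G → {A, B, E, F, G, H, J}.
{A, E}⁺: AE→BHJ adds B, H, J; HJ→FG adds F, G → {A, B, E, F, G, H, J}. Minimal: {E}⁺ = {E}; {A}⁺ = {A} — none reach the full schema.
{B, E}⁺: B→FG adds F, G; EG→AF adds A; AE→BHJ adds H, J → {A, B, E, F, G, H, J}. Minimal: {E}⁺ = {E}; {B}⁺ = {B, F, G} — none reach the full schema.
{E, G}⁺: EG→AF adds A, F; AE→BHJ adds B, H, J → {A, B, E, F, G, H, J}. Minimal: {G}⁺ = {G}; {E}⁺ = {E} — none reach the full schema.
Any other superkey contains one of these as a subset, so there are no further candidate keys.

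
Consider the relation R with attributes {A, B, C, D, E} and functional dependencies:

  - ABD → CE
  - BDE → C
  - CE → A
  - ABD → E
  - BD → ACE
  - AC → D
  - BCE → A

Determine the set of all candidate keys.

{B, D}, {A, B, C}, {B, C, E}

Attribute B never appears on the right-hand side of any dependency, so B must belong to every candidate key.
{B}⁺ = {B}, which is not all of the schema, so we must add further attributes.
{B, D}⁺: BD→ACE adds A, C, E → {A, B, C, D, E}. Minimal: {D}⁺ = {D}; {B}⁺ = {B} — none reach the full schema.
{A, B, C}⁺: AC→D adds D; ABD→CE adds E → {A, B, C, D, E}. Minimal: {B, C}⁺ = {B, C}; {A, C}⁺ = {A, C, D}; {A, B}⁺ = {A, B} — none reach the full schema.
{B, C, E}⁺: CE→A adds A; AC→D adds D → {A, B, C, D, E}. Minimal: {C, E}⁺ = {A, C, D, E}; {B, E}⁺ = {B, E}; {B, C}⁺ = {B, C} — none reach the full schema.
Any other superkey contains one of these as a subset, so there are no further candidate keys.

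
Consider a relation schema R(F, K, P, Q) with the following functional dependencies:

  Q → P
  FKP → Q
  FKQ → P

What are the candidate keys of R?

(F, K, P); (F, K, Q)

Attributes F, K never appear on any right-hand side, so every candidate key must contain {F, K}.
{F, K}⁺ = {F, K}, which is not all of the schema, so we must add further attributes.
{F, K, P}⁺: FKP→Q adds Q → {F, K, P, Q}. Minimal: {K, P}⁺ = {K, P}; {F, P}⁺ = {F, P}; {F, K}⁺ = {F, K} — none reach the full schema.
{F, K, Q}⁺: Q→P adds P → {F, K, P, Q}. Minimal: {K, Q}⁺ = {K, P, Q}; {F, Q}⁺ = {F, P, Q}; {F, K}⁺ = {F, K} — none reach the full schema.
Any other superkey contains one of these as a subset, so there are no further candidate keys.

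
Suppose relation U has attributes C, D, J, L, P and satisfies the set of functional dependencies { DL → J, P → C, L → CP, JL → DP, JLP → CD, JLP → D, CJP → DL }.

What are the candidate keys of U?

{D, L}⁺: DL→J adds J; L→CP adds C, P → {C, D, J, L, P}. Minimal: {L}⁺ = {C, L, P}; {D}⁺ = {D} — none reach the full schema.
{J, L}⁺: L→CP adds C, P; JL→DP adds D → {C, D, J, L, P}. Minimal: {L}⁺ = {C, L, P}; {J}⁺ = {J} — none reach the full schema.
{J, P}⁺: P→C adds C; CJP→DL adds D, L → {C, D, J, L, P}. Minimal: {P}⁺ = {C, P}; {J}⁺ = {J} — none reach the full schema.
Any other superkey contains one of these as a subset, so there are no further candidate keys.

{D, L}, {J, L}, {J, P}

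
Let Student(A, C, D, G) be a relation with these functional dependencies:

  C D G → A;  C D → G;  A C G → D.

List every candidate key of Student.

Attribute C never appears on the right-hand side of any dependency, so C must belong to every candidate key.
{C}⁺ = {C}, which is not all of the schema, so we must add further attributes.
{C, D}⁺: CD→G adds G; CDG→A adds A → {A, C, D, G}. Minimal: {D}⁺ = {D}; {C}⁺ = {C} — none reach the full schema.
{A, C, G}⁺: ACG→D adds D → {A, C, D, G}. Minimal: {C, G}⁺ = {C, G}; {A, G}⁺ = {A, G}; {A, C}⁺ = {A, C} — none reach the full schema.

CD, ACG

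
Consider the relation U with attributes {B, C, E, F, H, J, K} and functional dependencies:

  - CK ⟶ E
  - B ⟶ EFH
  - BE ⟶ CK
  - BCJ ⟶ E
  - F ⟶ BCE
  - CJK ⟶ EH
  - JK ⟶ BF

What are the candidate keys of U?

(B, J); (F, J); (J, K)

Attribute J never appears on the right-hand side of any dependency, so J must belong to every candidate key.
{J}⁺ = {J}, which is not all of the schema, so we must add further attributes.
{B, J}⁺: B→EFH adds E, F, H; BE→CK adds C, K → {B, C, E, F, H, J, K}.
{F, J}⁺: F→BCE adds B, C, E; B→EFH adds H; BE→CK adds K → {B, C, E, F, H, J, K}.
{J, K}⁺: JK→BF adds B, F; B→EFH adds E, H; BE→CK adds C → {B, C, E, F, H, J, K}.
Any other superkey contains one of these as a subset, so there are no further candidate keys.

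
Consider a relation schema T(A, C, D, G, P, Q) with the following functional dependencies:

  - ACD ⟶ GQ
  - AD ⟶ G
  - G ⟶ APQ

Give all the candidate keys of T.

Attributes C, D never appear on any right-hand side, so every candidate key must contain {C, D}.
{C, D}⁺ = {C, D}, which is not all of the schema, so we must add further attributes.
{A, C, D}⁺: ACD→GQ adds G, Q; G→APQ adds P → {A, C, D, G, P, Q}.
{C, D, G}⁺: G→APQ adds A, P, Q → {A, C, D, G, P, Q}.

{A, C, D}, {C, D, G}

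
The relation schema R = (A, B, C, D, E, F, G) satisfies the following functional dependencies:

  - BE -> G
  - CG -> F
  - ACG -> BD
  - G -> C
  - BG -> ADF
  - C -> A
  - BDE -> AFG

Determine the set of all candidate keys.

(B, E), (E, G)

Attribute E never appears on the right-hand side of any dependency, so E must belong to every candidate key.
{E}⁺ = {E}, which is not all of the schema, so we must add further attributes.
{B, E}⁺: BE→G adds G; G→C adds C; BG→ADF adds A, D, F → {A, B, C, D, E, F, G}. Minimal: {E}⁺ = {E}; {B}⁺ = {B} — none reach the full schema.
{E, G}⁺: G→C adds C; C→A adds A; CG→F adds F; ACG→BD adds B, D → {A, B, C, D, E, F, G}. Minimal: {G}⁺ = {A, B, C, D, F, G}; {E}⁺ = {E} — none reach the full schema.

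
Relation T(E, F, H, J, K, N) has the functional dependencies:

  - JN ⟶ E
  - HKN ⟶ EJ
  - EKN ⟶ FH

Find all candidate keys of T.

Attributes K, N never appear on any right-hand side, so every candidate key must contain {K, N}.
{K, N}⁺ = {K, N}, which is not all of the schema, so we must add further attributes.
{E, K, N}⁺: EKN→FH adds F, H; HKN→EJ adds J → {E, F, H, J, K, N}.
{H, K, N}⁺: HKN→EJ adds E, J; EKN→FH adds F → {E, F, H, J, K, N}.
{J, K, N}⁺: JN→E adds E; EKN→FH adds F, H → {E, F, H, J, K, N}.

EKN, HKN, JKN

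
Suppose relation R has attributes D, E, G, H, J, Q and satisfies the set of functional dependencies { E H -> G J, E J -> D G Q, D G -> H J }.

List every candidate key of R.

Attribute E never appears on the right-hand side of any dependency, so E must belong to every candidate key.
{E}⁺ = {E}, which is not all of the schema, so we must add further attributes.
{E, H}⁺: EH→GJ adds G, J; EJ→DGQ adds D, Q → {D, E, G, H, J, Q}. Minimal: {H}⁺ = {H}; {E}⁺ = {E} — none reach the full schema.
{E, J}⁺: EJ→DGQ adds D, G, Q; DG→HJ adds H → {D, E, G, H, J, Q}. Minimal: {J}⁺ = {J}; {E}⁺ = {E} — none reach the full schema.
{D, E, G}⁺: DG→HJ adds H, J; EJ→DGQ adds Q → {D, E, G, H, J, Q}. Minimal: {E, G}⁺ = {E, G}; {D, G}⁺ = {D, G, H, J}; {D, E}⁺ = {D, E} — none reach the full schema.

{E, H}; {E, J}; {D, E, G}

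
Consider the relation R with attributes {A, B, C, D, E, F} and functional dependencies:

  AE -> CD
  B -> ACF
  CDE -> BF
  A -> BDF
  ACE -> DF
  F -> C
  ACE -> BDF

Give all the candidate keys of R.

{A, E}, {B, E}, {C, D, E}, {D, E, F}

Attribute E never appears on the right-hand side of any dependency, so E must belong to every candidate key.
{E}⁺ = {E}, which is not all of the schema, so we must add further attributes.
{A, E}⁺: AE→CD adds C, D; CDE→BF adds B, F → {A, B, C, D, E, F}. Minimal: {E}⁺ = {E}; {A}⁺ = {A, B, C, D, F} — none reach the full schema.
{B, E}⁺: B→ACF adds A, C, F; A→BDF adds D → {A, B, C, D, E, F}. Minimal: {E}⁺ = {E}; {B}⁺ = {A, B, C, D, F} — none reach the full schema.
{C, D, E}⁺: CDE→BF adds B, F; B→ACF adds A → {A, B, C, D, E, F}. Minimal: {D, E}⁺ = {D, E}; {C, E}⁺ = {C, E}; {C, D}⁺ = {C, D} — none reach the full schema.
{D, E, F}⁺: F→C adds C; CDE→BF adds B; B→ACF adds A → {A, B, C, D, E, F}. Minimal: {E, F}⁺ = {C, E, F}; {D, F}⁺ = {C, D, F}; {D, E}⁺ = {D, E} — none reach the full schema.
Any other superkey contains one of these as a subset, so there are no further candidate keys.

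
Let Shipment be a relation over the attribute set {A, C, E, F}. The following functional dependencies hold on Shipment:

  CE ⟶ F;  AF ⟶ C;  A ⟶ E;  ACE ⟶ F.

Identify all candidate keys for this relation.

{A, C}; {A, F}

Attribute A never appears on the right-hand side of any dependency, so A must belong to every candidate key.
{A}⁺ = {A, E}, which is not all of the schema, so we must add further attributes.
{A, C}⁺: A→E adds E; ACE→F adds F → {A, C, E, F}. Minimal: {C}⁺ = {C}; {A}⁺ = {A, E} — none reach the full schema.
{A, F}⁺: AF→C adds C; A→E adds E → {A, C, E, F}. Minimal: {F}⁺ = {F}; {A}⁺ = {A, E} — none reach the full schema.
Any other superkey contains one of these as a subset, so there are no further candidate keys.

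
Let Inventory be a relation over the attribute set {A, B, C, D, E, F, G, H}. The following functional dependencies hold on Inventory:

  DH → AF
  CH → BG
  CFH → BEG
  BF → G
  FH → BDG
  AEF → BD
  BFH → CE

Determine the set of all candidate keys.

Attribute H never appears on the right-hand side of any dependency, so H must belong to every candidate key.
{H}⁺ = {H}, which is not all of the schema, so we must add further attributes.
{D, H}⁺: DH→AF adds A, F; FH→BDG adds B, G; BFH→CE adds C, E → {A, B, C, D, E, F, G, H}. Minimal: {H}⁺ = {H}; {D}⁺ = {D} — none reach the full schema.
{F, H}⁺: FH→BDG adds B, D, G; BFH→CE adds C, E; DH→AF adds A → {A, B, C, D, E, F, G, H}. Minimal: {H}⁺ = {H}; {F}⁺ = {F} — none reach the full schema.
Any other superkey contains one of these as a subset, so there are no further candidate keys.

DH; FH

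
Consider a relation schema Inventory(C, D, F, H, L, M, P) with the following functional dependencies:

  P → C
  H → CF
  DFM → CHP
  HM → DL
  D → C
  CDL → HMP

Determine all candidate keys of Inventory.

{D, L}⁺: D→C adds C; CDL→HMP adds H, M, P; H→CF adds F → {C, D, F, H, L, M, P}. Minimal: {L}⁺ = {L}; {D}⁺ = {C, D} — none reach the full schema.
{H, M}⁺: H→CF adds C, F; HM→DL adds D, L; CDL→HMP adds P → {C, D, F, H, L, M, P}. Minimal: {M}⁺ = {M}; {H}⁺ = {C, F, H} — none reach the full schema.
{D, F, M}⁺: DFM→CHP adds C, H, P; HM→DL adds L → {C, D, F, H, L, M, P}. Minimal: {F, M}⁺ = {F, M}; {D, M}⁺ = {C, D, M}; {D, F}⁺ = {C, D, F} — none reach the full schema.
Any other superkey contains one of these as a subset, so there are no further candidate keys.

(D, L), (H, M), (D, F, M)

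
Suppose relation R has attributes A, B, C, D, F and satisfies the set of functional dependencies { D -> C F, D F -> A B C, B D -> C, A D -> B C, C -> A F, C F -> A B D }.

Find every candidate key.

{C}⁺: C→AF adds A, F; CF→ABD adds B, D → {A, B, C, D, F}.
{D}⁺: D→CF adds C, F; DF→ABC adds A, B → {A, B, C, D, F}.
Any other superkey contains one of these as a subset, so there are no further candidate keys.

(C); (D)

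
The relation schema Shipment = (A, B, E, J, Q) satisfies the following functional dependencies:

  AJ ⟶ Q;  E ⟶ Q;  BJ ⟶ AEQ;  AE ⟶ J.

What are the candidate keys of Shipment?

Attribute B never appears on the right-hand side of any dependency, so B must belong to every candidate key.
{B}⁺ = {B}, which is not all of the schema, so we must add further attributes.
{B, J}⁺: BJ→AEQ adds A, E, Q → {A, B, E, J, Q}. Minimal: {J}⁺ = {J}; {B}⁺ = {B} — none reach the full schema.
{A, B, E}⁺: E→Q adds Q; AE→J adds J → {A, B, E, J, Q}. Minimal: {B, E}⁺ = {B, E, Q}; {A, E}⁺ = {A, E, J, Q}; {A, B}⁺ = {A, B} — none reach the full schema.
Any other superkey contains one of these as a subset, so there are no further candidate keys.

(B, J); (A, B, E)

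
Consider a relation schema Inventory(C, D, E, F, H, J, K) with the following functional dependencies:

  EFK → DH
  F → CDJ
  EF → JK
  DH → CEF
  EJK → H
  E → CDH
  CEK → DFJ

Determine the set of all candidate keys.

{E}, {D, H}, {F, H}

{E}⁺: E→CDH adds C, D, H; DH→CEF adds F; F→CDJ adds J; EF→JK adds K → {C, D, E, F, H, J, K}.
{D, H}⁺: DH→CEF adds C, E, F; F→CDJ adds J; EF→JK adds K → {C, D, E, F, H, J, K}.
{F, H}⁺: F→CDJ adds C, D, J; DH→CEF adds E; EF→JK adds K → {C, D, E, F, H, J, K}.
Any other superkey contains one of these as a subset, so there are no further candidate keys.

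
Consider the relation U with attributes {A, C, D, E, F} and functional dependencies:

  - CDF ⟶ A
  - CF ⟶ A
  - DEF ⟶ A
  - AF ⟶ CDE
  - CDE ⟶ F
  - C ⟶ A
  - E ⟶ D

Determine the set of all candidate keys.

{A, F}, {C, E}, {C, F}, {E, F}

{A, F}⁺: AF→CDE adds C, D, E → {A, C, D, E, F}. Minimal: {F}⁺ = {F}; {A}⁺ = {A} — none reach the full schema.
{C, E}⁺: C→A adds A; E→D adds D; CDE→F adds F → {A, C, D, E, F}. Minimal: {E}⁺ = {D, E}; {C}⁺ = {A, C} — none reach the full schema.
{C, F}⁺: CF→A adds A; AF→CDE adds D, E → {A, C, D, E, F}. Minimal: {F}⁺ = {F}; {C}⁺ = {A, C} — none reach the full schema.
{E, F}⁺: E→D adds D; DEF→A adds A; AF→CDE adds C → {A, C, D, E, F}. Minimal: {F}⁺ = {F}; {E}⁺ = {D, E} — none reach the full schema.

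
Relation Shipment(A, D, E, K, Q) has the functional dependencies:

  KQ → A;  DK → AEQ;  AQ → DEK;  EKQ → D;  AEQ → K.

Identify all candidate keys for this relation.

{A, Q}, {D, K}, {K, Q}

{A, Q}⁺: AQ→DEK adds D, E, K → {A, D, E, K, Q}. Minimal: {Q}⁺ = {Q}; {A}⁺ = {A} — none reach the full schema.
{D, K}⁺: DK→AEQ adds A, E, Q → {A, D, E, K, Q}. Minimal: {K}⁺ = {K}; {D}⁺ = {D} — none reach the full schema.
{K, Q}⁺: KQ→A adds A; AQ→DEK adds D, E → {A, D, E, K, Q}. Minimal: {Q}⁺ = {Q}; {K}⁺ = {K} — none reach the full schema.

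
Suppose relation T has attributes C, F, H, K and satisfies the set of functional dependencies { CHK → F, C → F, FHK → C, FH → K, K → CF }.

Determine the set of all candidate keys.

Attribute H never appears on the right-hand side of any dependency, so H must belong to every candidate key.
{H}⁺ = {H}, which is not all of the schema, so we must add further attributes.
{C, H}⁺: C→F adds F; FH→K adds K → {C, F, H, K}. Minimal: {H}⁺ = {H}; {C}⁺ = {C, F} — none reach the full schema.
{F, H}⁺: FH→K adds K; K→CF adds C → {C, F, H, K}. Minimal: {H}⁺ = {H}; {F}⁺ = {F} — none reach the full schema.
{H, K}⁺: K→CF adds C, F → {C, F, H, K}. Minimal: {K}⁺ = {C, F, K}; {H}⁺ = {H} — none reach the full schema.
Any other superkey contains one of these as a subset, so there are no further candidate keys.

{C, H}, {F, H}, {H, K}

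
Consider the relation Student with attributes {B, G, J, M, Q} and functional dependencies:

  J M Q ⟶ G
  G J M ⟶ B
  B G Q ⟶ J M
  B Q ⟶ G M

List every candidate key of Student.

Attribute Q never appears on the right-hand side of any dependency, so Q must belong to every candidate key.
{Q}⁺ = {Q}, which is not all of the schema, so we must add further attributes.
{B, Q}⁺: BQ→GM adds G, M; BGQ→JM adds J → {B, G, J, M, Q}. Minimal: {Q}⁺ = {Q}; {B}⁺ = {B} — none reach the full schema.
{J, M, Q}⁺: JMQ→G adds G; GJM→B adds B → {B, G, J, M, Q}. Minimal: {M, Q}⁺ = {M, Q}; {J, Q}⁺ = {J, Q}; {J, M}⁺ = {J, M} — none reach the full schema.

{B, Q}; {J, M, Q}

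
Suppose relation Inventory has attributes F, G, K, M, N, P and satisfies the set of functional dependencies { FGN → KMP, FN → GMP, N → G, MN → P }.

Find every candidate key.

Attributes F, N never appear on any right-hand side, so every candidate key must contain {F, N}.
{F, N}⁺ = {F, G, K, M, N, P}, which is all of the schema, so {F, N} is the only candidate key.

(F, N)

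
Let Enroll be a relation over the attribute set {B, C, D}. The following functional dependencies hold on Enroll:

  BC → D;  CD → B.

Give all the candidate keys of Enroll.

{B, C}, {C, D}

{B, C}⁺: BC→D adds D → {B, C, D}.
{C, D}⁺: CD→B adds B → {B, C, D}.
Any other superkey contains one of these as a subset, so there are no further candidate keys.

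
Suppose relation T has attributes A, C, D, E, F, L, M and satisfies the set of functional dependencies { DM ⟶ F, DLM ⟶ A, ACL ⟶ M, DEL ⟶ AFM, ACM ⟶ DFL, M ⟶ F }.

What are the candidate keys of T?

(A, C, E, L), (A, C, E, M), (C, D, E, L)

{A, C, E, L}⁺: ACL→M adds M; ACM→DFL adds D, F → {A, C, D, E, F, L, M}.
{A, C, E, M}⁺: ACM→DFL adds D, F, L → {A, C, D, E, F, L, M}.
{C, D, E, L}⁺: DEL→AFM adds A, F, M → {A, C, D, E, F, L, M}.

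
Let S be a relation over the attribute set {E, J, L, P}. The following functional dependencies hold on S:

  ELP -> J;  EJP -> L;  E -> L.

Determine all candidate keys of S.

Attributes E, P never appear on any right-hand side, so every candidate key must contain {E, P}.
{E, P}⁺ = {E, J, L, P}, which is all of the schema, so {E, P} is the only candidate key.

EP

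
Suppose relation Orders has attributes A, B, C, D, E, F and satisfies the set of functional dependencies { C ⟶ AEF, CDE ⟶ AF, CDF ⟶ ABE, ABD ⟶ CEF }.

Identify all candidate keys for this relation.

CD, ABD

Attribute D never appears on the right-hand side of any dependency, so D must belong to every candidate key.
{D}⁺ = {D}, which is not all of the schema, so we must add further attributes.
{C, D}⁺: C→AEF adds A, E, F; CDF→ABE adds B → {A, B, C, D, E, F}. Minimal: {D}⁺ = {D}; {C}⁺ = {A, C, E, F} — none reach the full schema.
{A, B, D}⁺: ABD→CEF adds C, E, F → {A, B, C, D, E, F}. Minimal: {B, D}⁺ = {B, D}; {A, D}⁺ = {A, D}; {A, B}⁺ = {A, B} — none reach the full schema.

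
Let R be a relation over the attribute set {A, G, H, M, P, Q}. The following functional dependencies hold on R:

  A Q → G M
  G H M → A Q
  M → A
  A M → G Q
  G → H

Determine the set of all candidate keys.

Attribute P never appears on the right-hand side of any dependency, so P must belong to every candidate key.
{P}⁺ = {P}, which is not all of the schema, so we must add further attributes.
{M, P}⁺: M→A adds A; AM→GQ adds G, Q; G→H adds H → {A, G, H, M, P, Q}. Minimal: {P}⁺ = {P}; {M}⁺ = {A, G, H, M, Q} — none reach the full schema.
{A, P, Q}⁺: AQ→GM adds G, M; G→H adds H → {A, G, H, M, P, Q}. Minimal: {P, Q}⁺ = {P, Q}; {A, Q}⁺ = {A, G, H, M, Q}; {A, P}⁺ = {A, P} — none reach the full schema.

(M, P), (A, P, Q)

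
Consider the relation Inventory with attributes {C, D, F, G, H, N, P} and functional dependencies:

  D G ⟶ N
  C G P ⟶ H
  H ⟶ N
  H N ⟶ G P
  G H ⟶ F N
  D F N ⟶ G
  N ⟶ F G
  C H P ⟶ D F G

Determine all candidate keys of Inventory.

Attribute C never appears on the right-hand side of any dependency, so C must belong to every candidate key.
{C}⁺ = {C}, which is not all of the schema, so we must add further attributes.
{C, H}⁺: H→N adds N; HN→GP adds G, P; GH→FN adds F; CHP→DFG adds D → {C, D, F, G, H, N, P}. Minimal: {H}⁺ = {F, G, H, N, P}; {C}⁺ = {C} — none reach the full schema.
{C, G, P}⁺: CGP→H adds H; H→N adds N; GH→FN adds F; CHP→DFG adds D → {C, D, F, G, H, N, P}. Minimal: {G, P}⁺ = {G, P}; {C, P}⁺ = {C, P}; {C, G}⁺ = {C, G} — none reach the full schema.
{C, N, P}⁺: N→FG adds F, G; CGP→H adds H; CHP→DFG adds D → {C, D, F, G, H, N, P}. Minimal: {N, P}⁺ = {F, G, N, P}; {C, P}⁺ = {C, P}; {C, N}⁺ = {C, F, G, N} — none reach the full schema.
Any other superkey contains one of these as a subset, so there are no further candidate keys.

{C, H}; {C, G, P}; {C, N, P}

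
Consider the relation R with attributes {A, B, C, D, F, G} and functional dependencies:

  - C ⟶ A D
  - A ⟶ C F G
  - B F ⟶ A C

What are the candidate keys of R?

Attribute B never appears on the right-hand side of any dependency, so B must belong to every candidate key.
{B}⁺ = {B}, which is not all of the schema, so we must add further attributes.
{A, B}⁺: A→CFG adds C, F, G; C→AD adds D → {A, B, C, D, F, G}. Minimal: {B}⁺ = {B}; {A}⁺ = {A, C, D, F, G} — none reach the full schema.
{B, C}⁺: C→AD adds A, D; A→CFG adds F, G → {A, B, C, D, F, G}. Minimal: {C}⁺ = {A, C, D, F, G}; {B}⁺ = {B} — none reach the full schema.
{B, F}⁺: BF→AC adds A, C; C→AD adds D; A→CFG adds G → {A, B, C, D, F, G}. Minimal: {F}⁺ = {F}; {B}⁺ = {B} — none reach the full schema.
Any other superkey contains one of these as a subset, so there are no further candidate keys.

{A, B}; {B, C}; {B, F}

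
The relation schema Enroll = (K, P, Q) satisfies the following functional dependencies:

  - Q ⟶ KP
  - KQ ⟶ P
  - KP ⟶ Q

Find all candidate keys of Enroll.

{Q}⁺: Q→KP adds K, P → {K, P, Q}.
{K, P}⁺: KP→Q adds Q → {K, P, Q}. Minimal: {P}⁺ = {P}; {K}⁺ = {K} — none reach the full schema.
Any other superkey contains one of these as a subset, so there are no further candidate keys.

Q; KP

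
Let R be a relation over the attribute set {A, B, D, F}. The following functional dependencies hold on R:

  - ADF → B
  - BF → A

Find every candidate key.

(A, D, F), (B, D, F)

Attributes D, F never appear on any right-hand side, so every candidate key must contain {D, F}.
{D, F}⁺ = {D, F}, which is not all of the schema, so we must add further attributes.
{A, D, F}⁺: ADF→B adds B → {A, B, D, F}. Minimal: {D, F}⁺ = {D, F}; {A, F}⁺ = {A, F}; {A, D}⁺ = {A, D} — none reach the full schema.
{B, D, F}⁺: BF→A adds A → {A, B, D, F}. Minimal: {D, F}⁺ = {D, F}; {B, F}⁺ = {A, B, F}; {B, D}⁺ = {B, D} — none reach the full schema.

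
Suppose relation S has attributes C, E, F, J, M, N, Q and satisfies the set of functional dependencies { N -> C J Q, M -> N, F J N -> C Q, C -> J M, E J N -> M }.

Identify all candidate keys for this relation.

{C, E, F}, {E, F, M}, {E, F, N}

Attributes E, F never appear on any right-hand side, so every candidate key must contain {E, F}.
{E, F}⁺ = {E, F}, which is not all of the schema, so we must add further attributes.
{C, E, F}⁺: C→JM adds J, M; M→N adds N; FJN→CQ adds Q → {C, E, F, J, M, N, Q}. Minimal: {E, F}⁺ = {E, F}; {C, F}⁺ = {C, F, J, M, N, Q}; {C, E}⁺ = {C, E, J, M, N, Q} — none reach the full schema.
{E, F, M}⁺: M→N adds N; N→CJQ adds C, J, Q → {C, E, F, J, M, N, Q}. Minimal: {F, M}⁺ = {C, F, J, M, N, Q}; {E, M}⁺ = {C, E, J, M, N, Q}; {E, F}⁺ = {E, F} — none reach the full schema.
{E, F, N}⁺: N→CJQ adds C, J, Q; C→JM adds M → {C, E, F, J, M, N, Q}. Minimal: {F, N}⁺ = {C, F, J, M, N, Q}; {E, N}⁺ = {C, E, J, M, N, Q}; {E, F}⁺ = {E, F} — none reach the full schema.
Any other superkey contains one of these as a subset, so there are no further candidate keys.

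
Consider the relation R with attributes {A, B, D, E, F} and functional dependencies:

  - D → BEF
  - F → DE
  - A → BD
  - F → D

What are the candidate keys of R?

{A}

{A}⁺: A→BD adds B, D; D→BEF adds E, F → {A, B, D, E, F}.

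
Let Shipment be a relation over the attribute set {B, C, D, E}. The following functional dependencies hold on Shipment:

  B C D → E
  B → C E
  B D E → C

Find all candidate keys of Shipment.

{B, D}

Attributes B, D never appear on any right-hand side, so every candidate key must contain {B, D}.
{B, D}⁺ = {B, C, D, E}, which is all of the schema, so {B, D} is the only candidate key.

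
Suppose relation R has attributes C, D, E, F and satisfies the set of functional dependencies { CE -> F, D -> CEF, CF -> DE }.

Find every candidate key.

{D}⁺: D→CEF adds C, E, F → {C, D, E, F}.
{C, E}⁺: CE→F adds F; CF→DE adds D → {C, D, E, F}. Minimal: {E}⁺ = {E}; {C}⁺ = {C} — none reach the full schema.
{C, F}⁺: CF→DE adds D, E → {C, D, E, F}. Minimal: {F}⁺ = {F}; {C}⁺ = {C} — none reach the full schema.
Any other superkey contains one of these as a subset, so there are no further candidate keys.

(D), (C, E), (C, F)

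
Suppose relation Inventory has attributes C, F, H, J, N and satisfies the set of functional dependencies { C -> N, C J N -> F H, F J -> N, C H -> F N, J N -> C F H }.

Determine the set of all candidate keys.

{C, J}; {F, J}; {J, N}

Attribute J never appears on the right-hand side of any dependency, so J must belong to every candidate key.
{J}⁺ = {J}, which is not all of the schema, so we must add further attributes.
{C, J}⁺: C→N adds N; CJN→FH adds F, H → {C, F, H, J, N}.
{F, J}⁺: FJ→N adds N; JN→CFH adds C, H → {C, F, H, J, N}.
{J, N}⁺: JN→CFH adds C, F, H → {C, F, H, J, N}.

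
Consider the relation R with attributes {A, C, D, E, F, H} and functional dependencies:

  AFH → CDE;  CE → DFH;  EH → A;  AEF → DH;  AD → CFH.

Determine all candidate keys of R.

{A, D}⁺: AD→CFH adds C, F, H; AFH→CDE adds E → {A, C, D, E, F, H}. Minimal: {D}⁺ = {D}; {A}⁺ = {A} — none reach the full schema.
{C, E}⁺: CE→DFH adds D, F, H; EH→A adds A → {A, C, D, E, F, H}. Minimal: {E}⁺ = {E}; {C}⁺ = {C} — none reach the full schema.
{A, E, F}⁺: AEF→DH adds D, H; AD→CFH adds C → {A, C, D, E, F, H}. Minimal: {E, F}⁺ = {E, F}; {A, F}⁺ = {A, F}; {A, E}⁺ = {A, E} — none reach the full schema.
{A, F, H}⁺: AFH→CDE adds C, D, E → {A, C, D, E, F, H}. Minimal: {F, H}⁺ = {F, H}; {A, H}⁺ = {A, H}; {A, F}⁺ = {A, F} — none reach the full schema.
{D, E, H}⁺: EH→A adds A; AD→CFH adds C, F → {A, C, D, E, F, H}. Minimal: {E, H}⁺ = {A, E, H}; {D, H}⁺ = {D, H}; {D, E}⁺ = {D, E} — none reach the full schema.
{E, F, H}⁺: EH→A adds A; AEF→DH adds D; AD→CFH adds C → {A, C, D, E, F, H}. Minimal: {F, H}⁺ = {F, H}; {E, H}⁺ = {A, E, H}; {E, F}⁺ = {E, F} — none reach the full schema.
Any other superkey contains one of these as a subset, so there are no further candidate keys.

(A, D), (C, E), (A, E, F), (A, F, H), (D, E, H), (E, F, H)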